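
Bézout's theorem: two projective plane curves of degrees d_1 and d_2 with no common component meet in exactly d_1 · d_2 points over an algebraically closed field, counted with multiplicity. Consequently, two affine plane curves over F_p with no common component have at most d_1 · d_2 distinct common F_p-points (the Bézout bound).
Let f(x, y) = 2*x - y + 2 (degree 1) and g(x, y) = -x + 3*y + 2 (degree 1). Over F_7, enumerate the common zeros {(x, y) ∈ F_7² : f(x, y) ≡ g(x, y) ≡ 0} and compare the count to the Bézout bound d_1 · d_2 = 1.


Common zeros: {(4, 3)}; count = 1; Bézout bound = 1.

deg(f) = 1, deg(g) = 1, so Bézout bound = 1.
Scan x ∈ F_7. For each x, list the y ∈ F_7 with f(x, y) ≡ 0 and those with g(x, y) ≡ 0 (mod 7); the common zeros in that column are the intersection.
  x = 0: f ≡ 0 at y ∈ {2}; g ≡ 0 at y ∈ {4}; common: ∅.
  x = 1: f ≡ 0 at y ∈ {4}; g ≡ 0 at y ∈ {2}; common: ∅.
  x = 2: f ≡ 0 at y ∈ {6}; g ≡ 0 at y ∈ {0}; common: ∅.
  x = 3: f ≡ 0 at y ∈ {1}; g ≡ 0 at y ∈ {5}; common: ∅.
  x = 4: f ≡ 0 at y ∈ {3}; g ≡ 0 at y ∈ {3}; common: {3}.
  x = 5: f ≡ 0 at y ∈ {5}; g ≡ 0 at y ∈ {1}; common: ∅.
  x = 6: f ≡ 0 at y ∈ {0}; g ≡ 0 at y ∈ {6}; common: ∅.
Collecting: common zeros = {(4, 3)}, so the count is 1.
Comparison with the Bézout bound: 1 ≤ 1 = deg(f)·deg(g), as expected for curves with no common component (the bound is attained).


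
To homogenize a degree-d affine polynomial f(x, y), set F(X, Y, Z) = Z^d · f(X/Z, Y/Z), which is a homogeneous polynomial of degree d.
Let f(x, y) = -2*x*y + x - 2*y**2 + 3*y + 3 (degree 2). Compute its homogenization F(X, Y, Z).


F(X, Y, Z) = -2*X*Y + X*Z - 2*Y**2 + 3*Y*Z + 3*Z**2

deg(f) = 2.
Substitute x = X/Z, y = Y/Z into f, then multiply by Z^2.
  monomial -2·x^1·y^1 ↦ -2·X^1·Y^1·Z^0.
  monomial 1·x^1·y^0 ↦ 1·X^1·Y^0·Z^1.
  monomial -2·x^0·y^2 ↦ -2·X^0·Y^2·Z^0.
  monomial 3·x^0·y^1 ↦ 3·X^0·Y^1·Z^1.
  monomial 3·x^0·y^0 ↦ 3·X^0·Y^0·Z^2.
Collecting: F(X, Y, Z) = -2*X*Y + X*Z - 2*Y**2 + 3*Y*Z + 3*Z**2.


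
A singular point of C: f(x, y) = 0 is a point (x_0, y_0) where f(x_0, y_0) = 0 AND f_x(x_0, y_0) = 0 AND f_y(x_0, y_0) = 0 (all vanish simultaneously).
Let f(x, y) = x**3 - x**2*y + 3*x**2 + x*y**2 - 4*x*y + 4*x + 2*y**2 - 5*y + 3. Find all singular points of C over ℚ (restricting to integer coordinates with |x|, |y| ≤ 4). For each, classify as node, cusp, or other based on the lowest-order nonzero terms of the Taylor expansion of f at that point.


Singular points: {(-1, 1)}; classification: node.

Compute partial derivatives:
  f_x = 3*x**2 - 2*x*y + 6*x + y**2 - 4*y + 4.
  f_y = -x**2 + 2*x*y - 4*x + 4*y - 5.
Scan x_0 ∈ {−4, ..., 4}. For each x_0, f_y(x_0, y) is a polynomial in y; find its integer roots y ∈ {−4, ..., 4}, then test f_x and f at those candidates.
  x = -4: f_y(-4, y) = -4*y - 5; no integer root y with |y| ≤ 4.
  x = -3: f_y(-3, y) = -2*y - 2; vanishes at y ∈ {-1}. (-3, -1): f_x = 12 ≠ 0.
  x = -2: f_y(-2, y) = -1; no integer root y with |y| ≤ 4.
  x = -1: f_y(-1, y) = 2*y - 2; vanishes at y ∈ {1}. (-1, 1): f_x = 0, f = 0 — SINGULAR.
  x = 0: f_y(0, y) = 4*y - 5; no integer root y with |y| ≤ 4.
  x = 1: f_y(1, y) = 6*y - 10; no integer root y with |y| ≤ 4.
  x = 2: f_y(2, y) = 8*y - 17; no integer root y with |y| ≤ 4.
  x = 3: f_y(3, y) = 10*y - 26; no integer root y with |y| ≤ 4.
  x = 4: f_y(4, y) = 12*y - 37; no integer root y with |y| ≤ 4.
Only singular point on the grid: (-1, 1).
Classify: substitute x = -1 + u, y = 1 + v and expand: f = u**3 - u**2*v - u**2 + u*v**2 + v**2.
No constant or linear terms (consistent with a singular point). Quadratic part: -u**2 + v**2. Cubic part: u**3 - u**2*v + u*v**2.
The quadratic part v**2 - u**2 = (v − u)(v + u) splits into two distinct linear factors, so there are two distinct tangent lines y − 1 = ±(x − -1) — this is a node (ordinary double point).
Classification: node.


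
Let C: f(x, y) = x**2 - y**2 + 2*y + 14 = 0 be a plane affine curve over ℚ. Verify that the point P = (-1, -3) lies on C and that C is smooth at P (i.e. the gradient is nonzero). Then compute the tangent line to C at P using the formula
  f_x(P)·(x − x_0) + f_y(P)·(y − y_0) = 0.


Tangent line at P: -2*x + 8*y + 22 = 0.

Step 1: f(-1, -3) = 0, so P lies on C.
Step 2: partial derivatives
  f_x(x, y) = 2*x, f_y(x, y) = 2 - 2*y.
  f_x(P) = -2, f_y(P) = 8 (gradient nonzero, so P is smooth).
Step 3: tangent line at P: -2·(x − -1) + 8·(y − -3) = 0.
Expanding: -2*x + 8*y + 22 = 0.


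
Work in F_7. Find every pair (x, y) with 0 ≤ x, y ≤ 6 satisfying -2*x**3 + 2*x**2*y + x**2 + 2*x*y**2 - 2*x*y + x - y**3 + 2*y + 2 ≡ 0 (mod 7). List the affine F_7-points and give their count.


Affine F_7-points: {(1, 5), (3, 1), (6, 1), (6, 2)}; count = 4.

For each of the 49 pairs (x, y) ∈ F_7², evaluate f(x, y) mod 7. Record the zeros.
  x = 0: [0↦2, 1↦3, 2↦5, 3↦2, 4↦2, 5↦6, 6↦1]  zeros at y ∈ ∅
  x = 1: [0↦2, 1↦5, 2↦6, 3↦6, 4↦6, 5↦0, 6↦3]  zeros at y ∈ {5}
  x = 2: [0↦6, 1↦1, 2↦5, 3↦5, 4↦2, 5↦4, 6↦5]  zeros at y ∈ ∅
  x = 3: [0↦2, 1↦0, 2↦4, 3↦1, 4↦6, 5↦6, 6↦2]  zeros at y ∈ {1}
  x = 4: [0↦6, 1↦4, 2↦5, 3↦3, 4↦6, 5↦1, 6↦3]  zeros at y ∈ ∅
  x = 5: [0↦6, 1↦1, 2↦3, 3↦6, 4↦4, 5↦5, 6↦3]  zeros at y ∈ ∅
  x = 6: [0↦4, 1↦0, 2↦0, 3↦5, 4↦2, 5↦6, 6↦4]  zeros at y ∈ {1, 2}
Collecting zeros: affine points = {(1, 5), (3, 1), (6, 1), (6, 2)}.
Total count |C(F_7)_aff| = 4.


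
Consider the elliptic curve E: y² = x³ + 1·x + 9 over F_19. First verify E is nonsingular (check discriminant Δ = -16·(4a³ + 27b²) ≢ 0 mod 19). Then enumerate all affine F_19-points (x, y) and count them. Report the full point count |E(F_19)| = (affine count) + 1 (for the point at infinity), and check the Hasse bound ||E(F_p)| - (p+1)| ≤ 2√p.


Affine points = {(0, 3), (0, 16), (1, 7), (1, 12), (2, 0), (3, 1), (3, 18), (4, 1), (4, 18), (5, 5), (5, 14), (7, 6), (7, 13), (8, 4), (8, 15), (9, 5), (9, 14), (12, 1), (12, 18), (15, 6), (15, 13), (16, 6), (16, 13), (18, 8), (18, 11)}; affine count = 25; |E(F_19)| = 26.

Discriminant check: Δ ∝ 4a³ + 27b² = 4·1³ + 27·9² = 4·1 + 27·81 ≡ 6 (mod 19). Nonzero ⇒ E is nonsingular.
For each x ∈ F_19, compute rhs = x³ + 1·x + 9 mod 19, then count y ∈ F_19 with y² ≡ rhs.
  x = 0: rhs = 9, matching y values: 3, 16 (2 points).
  x = 1: rhs = 11, matching y values: 7, 12 (2 points).
  x = 2: rhs = 0, matching y values: 0 (1 points).
  x = 3: rhs = 1, matching y values: 1, 18 (2 points).
  x = 4: rhs = 1, matching y values: 1, 18 (2 points).
  x = 5: rhs = 6, matching y values: 5, 14 (2 points).
  x = 6: rhs = 3, matching y values: none (0 points).
  x = 7: rhs = 17, matching y values: 6, 13 (2 points).
  x = 8: rhs = 16, matching y values: 4, 15 (2 points).
  x = 9: rhs = 6, matching y values: 5, 14 (2 points).
  x = 10: rhs = 12, matching y values: none (0 points).
  x = 11: rhs = 2, matching y values: none (0 points).
  x = 12: rhs = 1, matching y values: 1, 18 (2 points).
  x = 13: rhs = 15, matching y values: none (0 points).
  x = 14: rhs = 12, matching y values: none (0 points).
  x = 15: rhs = 17, matching y values: 6, 13 (2 points).
  x = 16: rhs = 17, matching y values: 6, 13 (2 points).
  x = 17: rhs = 18, matching y values: none (0 points).
  x = 18: rhs = 7, matching y values: 8, 11 (2 points).
Total affine count: 25.
Full point count |E(F_19)| = 25 + 1 = 26.
Hasse bound: |26 − (19+1)| = |6| = 6 ≤ 2√19 ≈ 8.7178 ✓.


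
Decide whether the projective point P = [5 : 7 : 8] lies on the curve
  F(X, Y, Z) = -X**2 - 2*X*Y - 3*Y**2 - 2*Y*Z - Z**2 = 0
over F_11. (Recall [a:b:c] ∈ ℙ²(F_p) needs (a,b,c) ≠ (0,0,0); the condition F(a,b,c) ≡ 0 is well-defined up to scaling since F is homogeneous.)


F(5,7,8) ≡ 0 (mod 11); P is on the curve.

Evaluate F(5, 7, 8) term-by-term (mod 11).
  -X**2 ↦ -1·25·1·1 = -25
  -2*X*Y ↦ -2·5·7·1 = -70
  -3*Y**2 ↦ -3·1·49·1 = -147
  -2*Y*Z ↦ -2·1·7·8 = -112
  -Z**2 ↦ -1·1·1·64 = -64
Sum: F(5, 7, 8) = (-25) + (-70) + (-147) + (-112) + (-64) = -418.
Reducing mod 11: -418 ≡ 0 (mod 11).
Since F(a, b, c) ≡ 0 (mod 11), P lies on the curve.


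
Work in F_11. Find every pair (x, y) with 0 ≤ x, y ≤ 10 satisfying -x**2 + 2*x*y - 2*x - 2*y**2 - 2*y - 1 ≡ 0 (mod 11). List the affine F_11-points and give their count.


Affine F_11-points: {(1, 3), (1, 8), (2, 4), (2, 8), (3, 3), (3, 10), (4, 4), (4, 10), (6, 7), (6, 9), (10, 0), (10, 9)}; count = 12.

For each of the 121 pairs (x, y) ∈ F_11², evaluate f(x, y) mod 11. Record the zeros.
  x = 0: [0↦10, 1↦6, 2↦9, 3↦8, 4↦3, 5↦5, 6↦3, 7↦8, 8↦9, 9↦6, 10↦10]  zeros at y ∈ ∅
  x = 1: [0↦7, 1↦5, 2↦10, 3↦0, 4↦8, 5↦1, 6↦1, 7↦8, 8↦0, 9↦10, 10↦5]  zeros at y ∈ {3, 8}
  x = 2: [0↦2, 1↦2, 2↦9, 3↦1, 4↦0, 5↦6, 6↦8, 7↦6, 8↦0, 9↦1, 10↦9]  zeros at y ∈ {4, 8}
  x = 3: [0↦6, 1↦8, 2↦6, 3↦0, 4↦1, 5↦9, 6↦2, 7↦2, 8↦9, 9↦1, 10↦0]  zeros at y ∈ {3, 10}
  x = 4: [0↦8, 1↦1, 2↦1, 3↦8, 4↦0, 5↦10, 6↦5, 7↦7, 8↦5, 9↦10, 10↦0]  zeros at y ∈ {4, 10}
  x = 5: [0↦8, 1↦3, 2↦5, 3↦3, 4↦8, 5↦9, 6↦6, 7↦10, 8↦10, 9↦6, 10↦9]  zeros at y ∈ ∅
  x = 6: [0↦6, 1↦3, 2↦7, 3↦7, 4↦3, 5↦6, 6↦5, 7↦0, 8↦2, 9↦0, 10↦5]  zeros at y ∈ {7, 9}
  x = 7: [0↦2, 1↦1, 2↦7, 3↦9, 4↦7, 5↦1, 6↦2, 7↦10, 8↦3, 9↦3, 10↦10]  zeros at y ∈ ∅
  x = 8: [0↦7, 1↦8, 2↦5, 3↦9, 4↦9, 5↦5, 6↦8, 7↦7, 8↦2, 9↦4, 10↦2]  zeros at y ∈ ∅
  x = 9: [0↦10, 1↦2, 2↦1, 3↦7, 4↦9, 5↦7, 6↦1, 7↦2, 8↦10, 9↦3, 10↦3]  zeros at y ∈ ∅
  x = 10: [0↦0, 1↦5, 2↦6, 3↦3, 4↦7, 5↦7, 6↦3, 7↦6, 8↦5, 9↦0, 10↦2]  zeros at y ∈ {0, 9}
Collecting zeros: affine points = {(1, 3), (1, 8), (2, 4), (2, 8), (3, 3), (3, 10), (4, 4), (4, 10), (6, 7), (6, 9), (10, 0), (10, 9)}.
Total count |C(F_11)_aff| = 12.


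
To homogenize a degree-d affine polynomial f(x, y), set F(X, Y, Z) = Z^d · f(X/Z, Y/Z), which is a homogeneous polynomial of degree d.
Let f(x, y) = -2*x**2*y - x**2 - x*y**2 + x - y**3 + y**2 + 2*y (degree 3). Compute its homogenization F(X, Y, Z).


F(X, Y, Z) = -2*X**2*Y - X**2*Z - X*Y**2 + X*Z**2 - Y**3 + Y**2*Z + 2*Y*Z**2

deg(f) = 3.
Substitute x = X/Z, y = Y/Z into f, then multiply by Z^3.
  monomial -2·x^2·y^1 ↦ -2·X^2·Y^1·Z^0.
  monomial -1·x^2·y^0 ↦ -1·X^2·Y^0·Z^1.
  monomial -1·x^1·y^2 ↦ -1·X^1·Y^2·Z^0.
  monomial 1·x^1·y^0 ↦ 1·X^1·Y^0·Z^2.
  monomial -1·x^0·y^3 ↦ -1·X^0·Y^3·Z^0.
  monomial 1·x^0·y^2 ↦ 1·X^0·Y^2·Z^1.
  monomial 2·x^0·y^1 ↦ 2·X^0·Y^1·Z^2.
Collecting: F(X, Y, Z) = -2*X**2*Y - X**2*Z - X*Y**2 + X*Z**2 - Y**3 + Y**2*Z + 2*Y*Z**2.


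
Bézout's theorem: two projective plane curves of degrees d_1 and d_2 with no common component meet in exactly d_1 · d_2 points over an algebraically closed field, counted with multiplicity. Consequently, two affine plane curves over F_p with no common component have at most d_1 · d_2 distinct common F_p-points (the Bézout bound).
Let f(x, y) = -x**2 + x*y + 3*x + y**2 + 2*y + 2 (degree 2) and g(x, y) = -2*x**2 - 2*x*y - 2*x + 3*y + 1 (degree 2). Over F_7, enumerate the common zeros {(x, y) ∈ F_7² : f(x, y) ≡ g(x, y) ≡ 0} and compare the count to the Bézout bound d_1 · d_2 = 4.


Common zeros: {(4, 2)}; count = 1; Bézout bound = 4.

deg(f) = 2, deg(g) = 2, so Bézout bound = 4.
Scan x ∈ F_7. For each x, list the y ∈ F_7 with f(x, y) ≡ 0 and those with g(x, y) ≡ 0 (mod 7); the common zeros in that column are the intersection.
  x = 0: f ≡ 0 at y ∈ ∅; g ≡ 0 at y ∈ {2}; common: ∅.
  x = 1: f ≡ 0 at y ∈ {2}; g ≡ 0 at y ∈ {3}; common: ∅.
  x = 2: f ≡ 0 at y ∈ {5}; g ≡ 0 at y ∈ {3}; common: ∅.
  x = 3: f ≡ 0 at y ∈ ∅; g ≡ 0 at y ∈ {4}; common: ∅.
  x = 4: f ≡ 0 at y ∈ {2, 6}; g ≡ 0 at y ∈ {2}; common: {2}.
  x = 5: f ≡ 0 at y ∈ {1, 6}; g ≡ 0 at y ∈ ∅; common: ∅.
  x = 6: f ≡ 0 at y ∈ {1, 5}; g ≡ 0 at y ∈ {4}; common: ∅.
Collecting: common zeros = {(4, 2)}, so the count is 1.
Comparison with the Bézout bound: 1 ≤ 4 = deg(f)·deg(g), as expected for curves with no common component (the affine F_7-count falls short of the bound because intersections may lie at infinity, over extension fields, or carry multiplicity).


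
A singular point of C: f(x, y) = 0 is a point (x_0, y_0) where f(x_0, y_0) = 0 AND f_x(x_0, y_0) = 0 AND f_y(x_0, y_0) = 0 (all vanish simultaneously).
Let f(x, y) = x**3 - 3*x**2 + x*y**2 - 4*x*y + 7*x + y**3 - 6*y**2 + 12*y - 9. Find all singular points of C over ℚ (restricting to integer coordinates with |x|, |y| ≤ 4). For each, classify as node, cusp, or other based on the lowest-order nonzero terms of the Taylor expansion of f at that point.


Singular points: {(1, 2)}; classification: cusp.

Compute partial derivatives:
  f_x = 3*x**2 - 6*x + y**2 - 4*y + 7.
  f_y = 2*x*y - 4*x + 3*y**2 - 12*y + 12.
Scan x_0 ∈ {−4, ..., 4}. For each x_0, f_y(x_0, y) is a polynomial in y; find its integer roots y ∈ {−4, ..., 4}, then test f_x and f at those candidates.
  x = -4: f_y(-4, y) = 3*y**2 - 20*y + 28; vanishes at y ∈ {2}. (-4, 2): f_x = 75 ≠ 0.
  x = -3: f_y(-3, y) = 3*y**2 - 18*y + 24; vanishes at y ∈ {2, 4}. (-3, 2): f_x = 48 ≠ 0; (-3, 4): f_x = 52 ≠ 0.
  x = -2: f_y(-2, y) = 3*y**2 - 16*y + 20; vanishes at y ∈ {2}. (-2, 2): f_x = 27 ≠ 0.
  x = -1: f_y(-1, y) = 3*y**2 - 14*y + 16; vanishes at y ∈ {2}. (-1, 2): f_x = 12 ≠ 0.
  x = 0: f_y(0, y) = 3*y**2 - 12*y + 12; vanishes at y ∈ {2}. (0, 2): f_x = 3 ≠ 0.
  x = 1: f_y(1, y) = 3*y**2 - 10*y + 8; vanishes at y ∈ {2}. (1, 2): f_x = 0, f = 0 — SINGULAR.
  x = 2: f_y(2, y) = 3*y**2 - 8*y + 4; vanishes at y ∈ {2}. (2, 2): f_x = 3 ≠ 0.
  x = 3: f_y(3, y) = 3*y**2 - 6*y; vanishes at y ∈ {0, 2}. (3, 0): f_x = 16 ≠ 0; (3, 2): f_x = 12 ≠ 0.
  x = 4: f_y(4, y) = 3*y**2 - 4*y - 4; vanishes at y ∈ {2}. (4, 2): f_x = 27 ≠ 0.
Only singular point on the grid: (1, 2).
Classify: substitute x = 1 + u, y = 2 + v and expand: f = u**3 + u*v**2 + v**3 + v**2.
No constant or linear terms (consistent with a singular point). Quadratic part: v**2. Cubic part: u**3 + u*v**2 + v**3.
The quadratic part v**2 is a perfect square, so there is a single (double) tangent line v = 0, i.e. y = 2. Restricting the cubic part to that line (v = 0) leaves u**3 ≠ 0, so f is not divisible by v and the branch is v² ≈ -u**3 to lowest order — this is a cusp.
Classification: cusp.


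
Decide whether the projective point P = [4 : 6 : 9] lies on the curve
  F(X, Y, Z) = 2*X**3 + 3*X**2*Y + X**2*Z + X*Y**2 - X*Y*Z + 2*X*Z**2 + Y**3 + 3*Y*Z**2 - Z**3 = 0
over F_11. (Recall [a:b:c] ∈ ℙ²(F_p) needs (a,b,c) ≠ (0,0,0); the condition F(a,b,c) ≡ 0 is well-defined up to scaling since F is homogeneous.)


F(4,6,9) ≡ 2 (mod 11); P is NOT on the curve.

Evaluate F(4, 6, 9) term-by-term (mod 11).
  2*X**3 ↦ 2·64·1·1 = 128
  3*X**2*Y ↦ 3·16·6·1 = 288
  X**2*Z ↦ 1·16·1·9 = 144
  X*Y**2 ↦ 1·4·36·1 = 144
  -X*Y*Z ↦ -1·4·6·9 = -216
  2*X*Z**2 ↦ 2·4·1·81 = 648
  Y**3 ↦ 1·1·216·1 = 216
  3*Y*Z**2 ↦ 3·1·6·81 = 1458
  -Z**3 ↦ -1·1·1·729 = -729
Sum: F(4, 6, 9) = (128) + (288) + (144) + (144) + (-216) + (648) + (216) + (1458) + (-729) = 2081.
Reducing mod 11: 2081 ≡ 2 (mod 11).
Since F(a, b, c) ≡ 2 ≠ 0 (mod 11), P does NOT lie on the curve.


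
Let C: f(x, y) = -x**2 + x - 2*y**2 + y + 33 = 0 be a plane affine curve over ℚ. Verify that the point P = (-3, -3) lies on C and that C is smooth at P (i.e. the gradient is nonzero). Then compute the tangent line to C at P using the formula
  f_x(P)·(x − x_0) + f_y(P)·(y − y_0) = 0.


Tangent line at P: 7*x + 13*y + 60 = 0.

Step 1: f(-3, -3) = 0, so P lies on C.
Step 2: partial derivatives
  f_x(x, y) = 1 - 2*x, f_y(x, y) = 1 - 4*y.
  f_x(P) = 7, f_y(P) = 13 (gradient nonzero, so P is smooth).
Step 3: tangent line at P: 7·(x − -3) + 13·(y − -3) = 0.
Expanding: 7*x + 13*y + 60 = 0.


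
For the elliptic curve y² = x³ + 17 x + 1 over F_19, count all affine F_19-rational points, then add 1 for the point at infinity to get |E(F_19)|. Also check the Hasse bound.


Affine points = {(0, 1), (0, 18), (1, 0), (2, 9), (2, 10), (4, 0), (7, 8), (7, 11), (9, 3), (9, 16), (13, 5), (13, 14), (14, 0), (17, 4), (17, 15)}; affine count = 15; |E(F_19)| = 16.

Discriminant check: Δ ∝ 4a³ + 27b² = 4·17³ + 27·1² = 4·4913 + 27·1 ≡ 14 (mod 19). Nonzero ⇒ E is nonsingular.
For each x ∈ F_19, compute rhs = x³ + 17·x + 1 mod 19, then count y ∈ F_19 with y² ≡ rhs.
  x = 0: rhs = 1, matching y values: 1, 18 (2 points).
  x = 1: rhs = 0, matching y values: 0 (1 points).
  x = 2: rhs = 5, matching y values: 9, 10 (2 points).
  x = 3: rhs = 3, matching y values: none (0 points).
  x = 4: rhs = 0, matching y values: 0 (1 points).
  x = 5: rhs = 2, matching y values: none (0 points).
  x = 6: rhs = 15, matching y values: none (0 points).
  x = 7: rhs = 7, matching y values: 8, 11 (2 points).
  x = 8: rhs = 3, matching y values: none (0 points).
  x = 9: rhs = 9, matching y values: 3, 16 (2 points).
  x = 10: rhs = 12, matching y values: none (0 points).
  x = 11: rhs = 18, matching y values: none (0 points).
  x = 12: rhs = 14, matching y values: none (0 points).
  x = 13: rhs = 6, matching y values: 5, 14 (2 points).
  x = 14: rhs = 0, matching y values: 0 (1 points).
  x = 15: rhs = 2, matching y values: none (0 points).
  x = 16: rhs = 18, matching y values: none (0 points).
  x = 17: rhs = 16, matching y values: 4, 15 (2 points).
  x = 18: rhs = 2, matching y values: none (0 points).
Total affine count: 15.
Full point count |E(F_19)| = 15 + 1 = 16.
Hasse bound: |16 − (19+1)| = |-4| = 4 ≤ 2√19 ≈ 8.7178 ✓.


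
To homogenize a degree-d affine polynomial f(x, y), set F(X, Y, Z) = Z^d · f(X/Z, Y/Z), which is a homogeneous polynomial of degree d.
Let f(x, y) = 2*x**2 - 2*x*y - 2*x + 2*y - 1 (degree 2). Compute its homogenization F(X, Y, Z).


F(X, Y, Z) = 2*X**2 - 2*X*Y - 2*X*Z + 2*Y*Z - Z**2

deg(f) = 2.
Substitute x = X/Z, y = Y/Z into f, then multiply by Z^2.
  monomial 2·x^2·y^0 ↦ 2·X^2·Y^0·Z^0.
  monomial -2·x^1·y^1 ↦ -2·X^1·Y^1·Z^0.
  monomial -2·x^1·y^0 ↦ -2·X^1·Y^0·Z^1.
  monomial 2·x^0·y^1 ↦ 2·X^0·Y^1·Z^1.
  monomial -1·x^0·y^0 ↦ -1·X^0·Y^0·Z^2.
Collecting: F(X, Y, Z) = 2*X**2 - 2*X*Y - 2*X*Z + 2*Y*Z - Z**2.


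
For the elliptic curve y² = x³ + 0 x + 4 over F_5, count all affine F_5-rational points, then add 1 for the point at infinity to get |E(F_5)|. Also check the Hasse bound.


Affine points = {(0, 2), (0, 3), (1, 0), (3, 1), (3, 4)}; affine count = 5; |E(F_5)| = 6.

Discriminant check: Δ ∝ 4a³ + 27b² = 4·0³ + 27·4² = 4·0 + 27·16 ≡ 2 (mod 5). Nonzero ⇒ E is nonsingular.
For each x ∈ F_5, compute rhs = x³ + 0·x + 4 mod 5, then count y ∈ F_5 with y² ≡ rhs.
  x = 0: rhs = 4, matching y values: 2, 3 (2 points).
  x = 1: rhs = 0, matching y values: 0 (1 points).
  x = 2: rhs = 2, matching y values: none (0 points).
  x = 3: rhs = 1, matching y values: 1, 4 (2 points).
  x = 4: rhs = 3, matching y values: none (0 points).
Total affine count: 5.
Full point count |E(F_5)| = 5 + 1 = 6.
Hasse bound: |6 − (5+1)| = |0| = 0 ≤ 2√5 ≈ 4.4721 ✓.


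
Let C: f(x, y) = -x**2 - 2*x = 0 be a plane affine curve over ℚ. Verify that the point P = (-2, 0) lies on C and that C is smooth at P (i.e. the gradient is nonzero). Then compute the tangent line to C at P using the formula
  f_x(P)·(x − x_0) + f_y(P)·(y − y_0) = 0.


Tangent line at P: 2*x + 4 = 0.

Step 1: f(-2, 0) = 0, so P lies on C.
Step 2: partial derivatives
  f_x(x, y) = -2*x - 2, f_y(x, y) = 0.
  f_x(P) = 2, f_y(P) = 0 (gradient nonzero, so P is smooth).
Step 3: tangent line at P: 2·(x − -2) + 0·(y − 0) = 0.
Expanding: 2*x + 4 = 0.


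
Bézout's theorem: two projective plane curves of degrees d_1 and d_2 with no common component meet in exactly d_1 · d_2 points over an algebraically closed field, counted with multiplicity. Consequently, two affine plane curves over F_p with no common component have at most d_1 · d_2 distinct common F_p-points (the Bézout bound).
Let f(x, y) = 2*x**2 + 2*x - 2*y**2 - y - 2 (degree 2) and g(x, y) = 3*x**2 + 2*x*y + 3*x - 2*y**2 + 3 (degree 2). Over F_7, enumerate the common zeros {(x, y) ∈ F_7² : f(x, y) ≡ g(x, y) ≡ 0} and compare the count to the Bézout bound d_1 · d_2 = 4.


Common zeros: {(2, 2)}; count = 1; Bézout bound = 4.

deg(f) = 2, deg(g) = 2, so Bézout bound = 4.
Scan x ∈ F_7. For each x, list the y ∈ F_7 with f(x, y) ≡ 0 and those with g(x, y) ≡ 0 (mod 7); the common zeros in that column are the intersection.
  x = 0: f ≡ 0 at y ∈ ∅; g ≡ 0 at y ∈ ∅; common: ∅.
  x = 1: f ≡ 0 at y ∈ ∅; g ≡ 0 at y ∈ ∅; common: ∅.
  x = 2: f ≡ 0 at y ∈ {1, 2}; g ≡ 0 at y ∈ {0, 2}; common: {2}.
  x = 3: f ≡ 0 at y ∈ {4, 6}; g ≡ 0 at y ∈ ∅; common: ∅.
  x = 4: f ≡ 0 at y ∈ {1, 2}; g ≡ 0 at y ∈ {0, 4}; common: ∅.
  x = 5: f ≡ 0 at y ∈ ∅; g ≡ 0 at y ∈ {2, 3}; common: ∅.
  x = 6: f ≡ 0 at y ∈ ∅; g ≡ 0 at y ∈ {3}; common: ∅.
Collecting: common zeros = {(2, 2)}, so the count is 1.
Comparison with the Bézout bound: 1 ≤ 4 = deg(f)·deg(g), as expected for curves with no common component (the affine F_7-count falls short of the bound because intersections may lie at infinity, over extension fields, or carry multiplicity).


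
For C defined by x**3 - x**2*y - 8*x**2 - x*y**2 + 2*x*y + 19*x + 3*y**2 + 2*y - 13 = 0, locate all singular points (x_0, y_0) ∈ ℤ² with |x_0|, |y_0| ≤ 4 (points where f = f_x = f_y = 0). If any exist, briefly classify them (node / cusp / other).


Singular points: {(2, -1)}; classification: node.

Compute partial derivatives:
  f_x = 3*x**2 - 2*x*y - 16*x - y**2 + 2*y + 19.
  f_y = -x**2 - 2*x*y + 2*x + 6*y + 2.
Scan x_0 ∈ {−4, ..., 4}. For each x_0, f_y(x_0, y) is a polynomial in y; find its integer roots y ∈ {−4, ..., 4}, then test f_x and f at those candidates.
  x = -4: f_y(-4, y) = 14*y - 22; no integer root y with |y| ≤ 4.
  x = -3: f_y(-3, y) = 12*y - 13; no integer root y with |y| ≤ 4.
  x = -2: f_y(-2, y) = 10*y - 6; no integer root y with |y| ≤ 4.
  x = -1: f_y(-1, y) = 8*y - 1; no integer root y with |y| ≤ 4.
  x = 0: f_y(0, y) = 6*y + 2; no integer root y with |y| ≤ 4.
  x = 1: f_y(1, y) = 4*y + 3; no integer root y with |y| ≤ 4.
  x = 2: f_y(2, y) = 2*y + 2; vanishes at y ∈ {-1}. (2, -1): f_x = 0, f = 0 — SINGULAR.
  x = 3: f_y(3, y) = -1; no integer root y with |y| ≤ 4.
  x = 4: f_y(4, y) = -2*y - 6; vanishes at y ∈ {-3}. (4, -3): f_x = 12 ≠ 0.
Only singular point on the grid: (2, -1).
Classify: substitute x = 2 + u, y = -1 + v and expand: f = u**3 - u**2*v - u**2 - u*v**2 + v**2.
No constant or linear terms (consistent with a singular point). Quadratic part: -u**2 + v**2. Cubic part: u**3 - u**2*v - u*v**2.
The quadratic part v**2 - u**2 = (v − u)(v + u) splits into two distinct linear factors, so there are two distinct tangent lines y − -1 = ±(x − 2) — this is a node (ordinary double point).
Classification: node.


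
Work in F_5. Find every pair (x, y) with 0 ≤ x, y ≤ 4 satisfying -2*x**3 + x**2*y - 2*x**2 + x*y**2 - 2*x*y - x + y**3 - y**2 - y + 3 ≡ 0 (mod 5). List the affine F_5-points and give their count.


Affine F_5-points: {(0, 2), (2, 3), (4, 1)}; count = 3.

For each of the 25 pairs (x, y) ∈ F_5², evaluate f(x, y) mod 5. Record the zeros.
  x = 0: [0↦3, 1↦2, 2↦0, 3↦3, 4↦2]  zeros at y ∈ {2}
  x = 1: [0↦3, 1↦2, 2↦2, 3↦4, 4↦4]  zeros at y ∈ ∅
  x = 2: [0↦2, 1↦3, 2↦2, 3↦0, 4↦3]  zeros at y ∈ {3}
  x = 3: [0↦3, 1↦3, 2↦3, 3↦4, 4↦2]  zeros at y ∈ ∅
  x = 4: [0↦4, 1↦0, 2↦3, 3↦4, 4↦4]  zeros at y ∈ {1}
Collecting zeros: affine points = {(0, 2), (2, 3), (4, 1)}.
Total count |C(F_5)_aff| = 3.


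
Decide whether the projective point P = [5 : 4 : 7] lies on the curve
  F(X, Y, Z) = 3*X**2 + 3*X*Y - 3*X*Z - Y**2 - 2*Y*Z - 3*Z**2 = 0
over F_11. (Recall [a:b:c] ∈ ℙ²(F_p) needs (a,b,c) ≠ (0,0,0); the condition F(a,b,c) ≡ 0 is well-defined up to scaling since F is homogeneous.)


F(5,4,7) ≡ 9 (mod 11); P is NOT on the curve.

Evaluate F(5, 4, 7) term-by-term (mod 11).
  3*X**2 ↦ 3·25·1·1 = 75
  3*X*Y ↦ 3·5·4·1 = 60
  -3*X*Z ↦ -3·5·1·7 = -105
  -Y**2 ↦ -1·1·16·1 = -16
  -2*Y*Z ↦ -2·1·4·7 = -56
  -3*Z**2 ↦ -3·1·1·49 = -147
Sum: F(5, 4, 7) = (75) + (60) + (-105) + (-16) + (-56) + (-147) = -189.
Reducing mod 11: -189 ≡ 9 (mod 11).
Since F(a, b, c) ≡ 9 ≠ 0 (mod 11), P does NOT lie on the curve.


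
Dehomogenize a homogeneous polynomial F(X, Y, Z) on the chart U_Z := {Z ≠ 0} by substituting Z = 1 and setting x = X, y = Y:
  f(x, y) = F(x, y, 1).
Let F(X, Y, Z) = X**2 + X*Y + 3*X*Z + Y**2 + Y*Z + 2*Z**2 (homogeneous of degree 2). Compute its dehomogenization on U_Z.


f(x, y) = x**2 + x*y + 3*x + y**2 + y + 2

On U_Z we set Z = 1. Each monomial c·X^i·Y^j·Z^k in F becomes c·x^i·y^j·1^k = c·x^i·y^j.
Substituting Z = 1: F(X, Y, 1) = x**2 + x*y + 3*x + y**2 + y + 2.
Note: deg(f) ≤ deg(F) = 2; strict inequality happens when F is divisible by Z (lost terms).


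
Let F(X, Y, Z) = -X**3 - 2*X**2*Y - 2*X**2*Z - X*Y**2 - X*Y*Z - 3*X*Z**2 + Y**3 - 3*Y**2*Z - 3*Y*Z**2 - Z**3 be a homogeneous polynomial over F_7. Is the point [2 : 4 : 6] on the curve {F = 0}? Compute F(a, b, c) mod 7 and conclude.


F(2,4,6) ≡ 4 (mod 7); P is NOT on the curve.

Evaluate F(2, 4, 6) term-by-term (mod 7).
  -X**3 ↦ -1·8·1·1 = -8
  -2*X**2*Y ↦ -2·4·4·1 = -32
  -2*X**2*Z ↦ -2·4·1·6 = -48
  -X*Y**2 ↦ -1·2·16·1 = -32
  -X*Y*Z ↦ -1·2·4·6 = -48
  -3*X*Z**2 ↦ -3·2·1·36 = -216
  Y**3 ↦ 1·1·64·1 = 64
  -3*Y**2*Z ↦ -3·1·16·6 = -288
  -3*Y*Z**2 ↦ -3·1·4·36 = -432
  -Z**3 ↦ -1·1·1·216 = -216
Sum: F(2, 4, 6) = (-8) + (-32) + (-48) + (-32) + (-48) + (-216) + (64) + (-288) + (-432) + (-216) = -1256.
Reducing mod 7: -1256 ≡ 4 (mod 7).
Since F(a, b, c) ≡ 4 ≠ 0 (mod 7), P does NOT lie on the curve.


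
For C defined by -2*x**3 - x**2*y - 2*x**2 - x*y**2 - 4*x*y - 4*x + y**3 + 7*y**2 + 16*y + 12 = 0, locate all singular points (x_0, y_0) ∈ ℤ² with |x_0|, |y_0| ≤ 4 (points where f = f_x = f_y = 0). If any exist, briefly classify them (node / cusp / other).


Singular points: {(0, -2)}; classification: cusp.

Compute partial derivatives:
  f_x = -6*x**2 - 2*x*y - 4*x - y**2 - 4*y - 4.
  f_y = -x**2 - 2*x*y - 4*x + 3*y**2 + 14*y + 16.
Scan x_0 ∈ {−4, ..., 4}. For each x_0, f_y(x_0, y) is a polynomial in y; find its integer roots y ∈ {−4, ..., 4}, then test f_x and f at those candidates.
  x = -4: f_y(-4, y) = 3*y**2 + 22*y + 16; no integer root y with |y| ≤ 4.
  x = -3: f_y(-3, y) = 3*y**2 + 20*y + 19; no integer root y with |y| ≤ 4.
  x = -2: f_y(-2, y) = 3*y**2 + 18*y + 20; no integer root y with |y| ≤ 4.
  x = -1: f_y(-1, y) = 3*y**2 + 16*y + 19; no integer root y with |y| ≤ 4.
  x = 0: f_y(0, y) = 3*y**2 + 14*y + 16; vanishes at y ∈ {-2}. (0, -2): f_x = 0, f = 0 — SINGULAR.
  x = 1: f_y(1, y) = 3*y**2 + 12*y + 11; no integer root y with |y| ≤ 4.
  x = 2: f_y(2, y) = 3*y**2 + 10*y + 4; no integer root y with |y| ≤ 4.
  x = 3: f_y(3, y) = 3*y**2 + 8*y - 5; no integer root y with |y| ≤ 4.
  x = 4: f_y(4, y) = 3*y**2 + 6*y - 16; no integer root y with |y| ≤ 4.
Only singular point on the grid: (0, -2).
Classify: substitute x = 0 + u, y = -2 + v and expand: f = -2*u**3 - u**2*v - u*v**2 + v**3 + v**2.
No constant or linear terms (consistent with a singular point). Quadratic part: v**2. Cubic part: -2*u**3 - u**2*v - u*v**2 + v**3.
The quadratic part v**2 is a perfect square, so there is a single (double) tangent line v = 0, i.e. y = -2. Restricting the cubic part to that line (v = 0) leaves -2*u**3 ≠ 0, so f is not divisible by v and the branch is v² ≈ 2*u**3 to lowest order — this is a cusp.
Classification: cusp.


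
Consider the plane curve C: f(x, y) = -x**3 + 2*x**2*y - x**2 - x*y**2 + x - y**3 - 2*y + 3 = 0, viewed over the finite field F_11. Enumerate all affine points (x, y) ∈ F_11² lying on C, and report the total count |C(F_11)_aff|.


Affine F_11-points: {(0, 1), (0, 5), (1, 1), (2, 2), (3, 9), (4, 6), (7, 7), (7, 9), (7, 10), (8, 3), (8, 4), (8, 7), (9, 7)}; count = 13.

For each of the 121 pairs (x, y) ∈ F_11², evaluate f(x, y) mod 11. Record the zeros.
  x = 0: [0↦3, 1↦0, 2↦2, 3↦3, 4↦8, 5↦0, 6↦6, 7↦9, 8↦3, 9↦4, 10↦6]  zeros at y ∈ {1, 5}
  x = 1: [0↦2, 1↦0, 2↦1, 3↦10, 4↦10, 5↦6, 6↦3, 7↦6, 8↦9, 9↦6, 10↦2]  zeros at y ∈ {1}
  x = 2: [0↦4, 1↦7, 2↦0, 3↦10, 4↦9, 5↦2, 6↦5, 7↦1, 8↦6, 9↦3, 10↦8]  zeros at y ∈ {2}
  x = 3: [0↦3, 1↦4, 2↦4, 3↦8, 4↦10, 5↦4, 6↦6, 7↦10, 8↦10, 9↦0, 10↦7]  zeros at y ∈ {9}
  x = 4: [0↦4, 1↦7, 2↦7, 3↦9, 4↦7, 5↦6, 6↦0, 7↦5, 8↦4, 9↦2, 10↦4]  zeros at y ∈ {6}
  x = 5: [0↦1, 1↦10, 2↦3, 3↦7, 4↦5, 5↦2, 6↦3, 7↦2, 8↦4, 9↦3, 10↦4]  zeros at y ∈ ∅
  x = 6: [0↦10, 1↦7, 2↦8, 3↦7, 4↦9, 5↦8, 6↦9, 7↦6, 8↦4, 9↦8, 10↦1]  zeros at y ∈ ∅
  x = 7: [0↦3, 1↦3, 2↦5, 3↦3, 4↦2, 5↦7, 6↦1, 7↦0, 8↦9, 9↦0, 10↦0]  zeros at y ∈ {7, 9, 10}
  x = 8: [0↦7, 1↦3, 2↦10, 3↦0, 4↦0, 5↦4, 6↦6, 7↦0, 8↦2, 9↦6, 10↦6]  zeros at y ∈ {3, 4, 7}
  x = 9: [0↦5, 1↦1, 2↦6, 3↦3, 4↦8, 5↦4, 6↦7, 7↦0, 8↦10, 9↦9, 10↦2]  zeros at y ∈ {7}
  x = 10: [0↦2, 1↦2, 2↦9, 3↦6, 4↦9, 5↦1, 6↦9, 7↦5, 8↦5, 9↦3, 10↦4]  zeros at y ∈ ∅
Collecting zeros: affine points = {(0, 1), (0, 5), (1, 1), (2, 2), (3, 9), (4, 6), (7, 7), (7, 9), (7, 10), (8, 3), (8, 4), (8, 7), (9, 7)}.
Total count |C(F_11)_aff| = 13.


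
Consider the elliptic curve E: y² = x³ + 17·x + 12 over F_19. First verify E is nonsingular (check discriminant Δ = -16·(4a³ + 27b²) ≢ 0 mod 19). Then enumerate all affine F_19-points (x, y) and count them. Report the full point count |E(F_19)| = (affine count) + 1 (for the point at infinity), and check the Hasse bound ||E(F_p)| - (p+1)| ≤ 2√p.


Affine points = {(1, 7), (1, 12), (2, 4), (2, 15), (4, 7), (4, 12), (6, 8), (6, 11), (9, 1), (9, 18), (10, 2), (10, 17), (12, 5), (12, 14), (13, 6), (13, 13), (14, 7), (14, 12)}; affine count = 18; |E(F_19)| = 19.

Discriminant check: Δ ∝ 4a³ + 27b² = 4·17³ + 27·12² = 4·4913 + 27·144 ≡ 18 (mod 19). Nonzero ⇒ E is nonsingular.
For each x ∈ F_19, compute rhs = x³ + 17·x + 12 mod 19, then count y ∈ F_19 with y² ≡ rhs.
  x = 0: rhs = 12, matching y values: none (0 points).
  x = 1: rhs = 11, matching y values: 7, 12 (2 points).
  x = 2: rhs = 16, matching y values: 4, 15 (2 points).
  x = 3: rhs = 14, matching y values: none (0 points).
  x = 4: rhs = 11, matching y values: 7, 12 (2 points).
  x = 5: rhs = 13, matching y values: none (0 points).
  x = 6: rhs = 7, matching y values: 8, 11 (2 points).
  x = 7: rhs = 18, matching y values: none (0 points).
  x = 8: rhs = 14, matching y values: none (0 points).
  x = 9: rhs = 1, matching y values: 1, 18 (2 points).
  x = 10: rhs = 4, matching y values: 2, 17 (2 points).
  x = 11: rhs = 10, matching y values: none (0 points).
  x = 12: rhs = 6, matching y values: 5, 14 (2 points).
  x = 13: rhs = 17, matching y values: 6, 13 (2 points).
  x = 14: rhs = 11, matching y values: 7, 12 (2 points).
  x = 15: rhs = 13, matching y values: none (0 points).
  x = 16: rhs = 10, matching y values: none (0 points).
  x = 17: rhs = 8, matching y values: none (0 points).
  x = 18: rhs = 13, matching y values: none (0 points).
Total affine count: 18.
Full point count |E(F_19)| = 18 + 1 = 19.
Hasse bound: |19 − (19+1)| = |-1| = 1 ≤ 2√19 ≈ 8.7178 ✓.


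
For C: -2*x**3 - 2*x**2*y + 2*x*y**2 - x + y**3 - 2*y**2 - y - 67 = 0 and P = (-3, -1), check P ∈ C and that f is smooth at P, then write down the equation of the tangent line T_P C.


Tangent line at P: -65*x - 195 = 0.

Step 1: f(-3, -1) = 0, so P lies on C.
Step 2: partial derivatives
  f_x(x, y) = -6*x**2 - 4*x*y + 2*y**2 - 1, f_y(x, y) = -2*x**2 + 4*x*y + 3*y**2 - 4*y - 1.
  f_x(P) = -65, f_y(P) = 0 (gradient nonzero, so P is smooth).
Step 3: tangent line at P: -65·(x − -3) + 0·(y − -1) = 0.
Expanding: -65*x - 195 = 0.


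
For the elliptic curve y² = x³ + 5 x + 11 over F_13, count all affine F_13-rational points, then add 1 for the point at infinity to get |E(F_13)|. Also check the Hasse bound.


Affine points = {(1, 2), (1, 11), (2, 4), (2, 9), (3, 1), (3, 12), (4, 2), (4, 11), (6, 6), (6, 7), (7, 5), (7, 8), (8, 2), (8, 11)}; affine count = 14; |E(F_13)| = 15.

Discriminant check: Δ ∝ 4a³ + 27b² = 4·5³ + 27·11² = 4·125 + 27·121 ≡ 10 (mod 13). Nonzero ⇒ E is nonsingular.
For each x ∈ F_13, compute rhs = x³ + 5·x + 11 mod 13, then count y ∈ F_13 with y² ≡ rhs.
  x = 0: rhs = 11, matching y values: none (0 points).
  x = 1: rhs = 4, matching y values: 2, 11 (2 points).
  x = 2: rhs = 3, matching y values: 4, 9 (2 points).
  x = 3: rhs = 1, matching y values: 1, 12 (2 points).
  x = 4: rhs = 4, matching y values: 2, 11 (2 points).
  x = 5: rhs = 5, matching y values: none (0 points).
  x = 6: rhs = 10, matching y values: 6, 7 (2 points).
  x = 7: rhs = 12, matching y values: 5, 8 (2 points).
  x = 8: rhs = 4, matching y values: 2, 11 (2 points).
  x = 9: rhs = 5, matching y values: none (0 points).
  x = 10: rhs = 8, matching y values: none (0 points).
  x = 11: rhs = 6, matching y values: none (0 points).
  x = 12: rhs = 5, matching y values: none (0 points).
Total affine count: 14.
Full point count |E(F_13)| = 14 + 1 = 15.
Hasse bound: |15 − (13+1)| = |1| = 1 ≤ 2√13 ≈ 7.2111 ✓.


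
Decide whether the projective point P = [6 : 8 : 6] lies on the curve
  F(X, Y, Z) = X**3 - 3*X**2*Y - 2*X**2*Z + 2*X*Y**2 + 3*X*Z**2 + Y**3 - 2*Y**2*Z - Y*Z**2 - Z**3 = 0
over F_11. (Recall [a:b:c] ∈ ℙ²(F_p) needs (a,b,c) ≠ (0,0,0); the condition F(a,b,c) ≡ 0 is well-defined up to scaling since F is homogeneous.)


F(6,8,6) ≡ 5 (mod 11); P is NOT on the curve.

Evaluate F(6, 8, 6) term-by-term (mod 11).
  X**3 ↦ 1·216·1·1 = 216
  -3*X**2*Y ↦ -3·36·8·1 = -864
  -2*X**2*Z ↦ -2·36·1·6 = -432
  2*X*Y**2 ↦ 2·6·64·1 = 768
  3*X*Z**2 ↦ 3·6·1·36 = 648
  Y**3 ↦ 1·1·512·1 = 512
  -2*Y**2*Z ↦ -2·1·64·6 = -768
  -Y*Z**2 ↦ -1·1·8·36 = -288
  -Z**3 ↦ -1·1·1·216 = -216
Sum: F(6, 8, 6) = (216) + (-864) + (-432) + (768) + (648) + (512) + (-768) + (-288) + (-216) = -424.
Reducing mod 11: -424 ≡ 5 (mod 11).
Since F(a, b, c) ≡ 5 ≠ 0 (mod 11), P does NOT lie on the curve.


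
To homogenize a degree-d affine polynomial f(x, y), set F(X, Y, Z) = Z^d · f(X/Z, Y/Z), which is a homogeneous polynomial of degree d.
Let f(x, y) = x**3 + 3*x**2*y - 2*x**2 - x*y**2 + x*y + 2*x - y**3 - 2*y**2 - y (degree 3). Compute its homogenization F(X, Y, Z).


F(X, Y, Z) = X**3 + 3*X**2*Y - 2*X**2*Z - X*Y**2 + X*Y*Z + 2*X*Z**2 - Y**3 - 2*Y**2*Z - Y*Z**2

deg(f) = 3.
Substitute x = X/Z, y = Y/Z into f, then multiply by Z^3.
  monomial 1·x^3·y^0 ↦ 1·X^3·Y^0·Z^0.
  monomial 3·x^2·y^1 ↦ 3·X^2·Y^1·Z^0.
  monomial -2·x^2·y^0 ↦ -2·X^2·Y^0·Z^1.
  monomial -1·x^1·y^2 ↦ -1·X^1·Y^2·Z^0.
  monomial 1·x^1·y^1 ↦ 1·X^1·Y^1·Z^1.
  monomial 2·x^1·y^0 ↦ 2·X^1·Y^0·Z^2.
  monomial -1·x^0·y^3 ↦ -1·X^0·Y^3·Z^0.
  monomial -2·x^0·y^2 ↦ -2·X^0·Y^2·Z^1.
  monomial -1·x^0·y^1 ↦ -1·X^0·Y^1·Z^2.
Collecting: F(X, Y, Z) = X**3 + 3*X**2*Y - 2*X**2*Z - X*Y**2 + X*Y*Z + 2*X*Z**2 - Y**3 - 2*Y**2*Z - Y*Z**2.


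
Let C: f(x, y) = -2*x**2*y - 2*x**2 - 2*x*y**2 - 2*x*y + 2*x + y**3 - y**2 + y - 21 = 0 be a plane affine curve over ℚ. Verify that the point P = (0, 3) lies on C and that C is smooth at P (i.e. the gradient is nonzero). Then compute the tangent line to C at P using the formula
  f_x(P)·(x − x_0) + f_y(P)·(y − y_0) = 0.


Tangent line at P: -22*x + 22*y - 66 = 0.

Step 1: f(0, 3) = 0, so P lies on C.
Step 2: partial derivatives
  f_x(x, y) = -4*x*y - 4*x - 2*y**2 - 2*y + 2, f_y(x, y) = -2*x**2 - 4*x*y - 2*x + 3*y**2 - 2*y + 1.
  f_x(P) = -22, f_y(P) = 22 (gradient nonzero, so P is smooth).
Step 3: tangent line at P: -22·(x − 0) + 22·(y − 3) = 0.
Expanding: -22*x + 22*y - 66 = 0.


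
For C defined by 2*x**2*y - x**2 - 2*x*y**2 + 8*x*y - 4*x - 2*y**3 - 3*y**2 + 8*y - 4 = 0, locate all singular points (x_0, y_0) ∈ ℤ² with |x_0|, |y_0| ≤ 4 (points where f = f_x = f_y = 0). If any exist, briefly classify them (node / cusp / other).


Singular points: {(-2, 0)}; classification: node.

Compute partial derivatives:
  f_x = 4*x*y - 2*x - 2*y**2 + 8*y - 4.
  f_y = 2*x**2 - 4*x*y + 8*x - 6*y**2 - 6*y + 8.
Scan x_0 ∈ {−4, ..., 4}. For each x_0, f_y(x_0, y) is a polynomial in y; find its integer roots y ∈ {−4, ..., 4}, then test f_x and f at those candidates.
  x = -4: f_y(-4, y) = -6*y**2 + 10*y + 8; no integer root y with |y| ≤ 4.
  x = -3: f_y(-3, y) = -6*y**2 + 6*y + 2; no integer root y with |y| ≤ 4.
  x = -2: f_y(-2, y) = -6*y**2 + 2*y; vanishes at y ∈ {0}. (-2, 0): f_x = 0, f = 0 — SINGULAR.
  x = -1: f_y(-1, y) = -6*y**2 - 2*y + 2; no integer root y with |y| ≤ 4.
  x = 0: f_y(0, y) = -6*y**2 - 6*y + 8; no integer root y with |y| ≤ 4.
  x = 1: f_y(1, y) = -6*y**2 - 10*y + 18; no integer root y with |y| ≤ 4.
  x = 2: f_y(2, y) = -6*y**2 - 14*y + 32; no integer root y with |y| ≤ 4.
  x = 3: f_y(3, y) = -6*y**2 - 18*y + 50; no integer root y with |y| ≤ 4.
  x = 4: f_y(4, y) = -6*y**2 - 22*y + 72; no integer root y with |y| ≤ 4.
Only singular point on the grid: (-2, 0).
Classify: substitute x = -2 + u, y = 0 + v and expand: f = 2*u**2*v - u**2 - 2*u*v**2 - 2*v**3 + v**2.
No constant or linear terms (consistent with a singular point). Quadratic part: -u**2 + v**2. Cubic part: 2*u**2*v - 2*u*v**2 - 2*v**3.
The quadratic part v**2 - u**2 = (v − u)(v + u) splits into two distinct linear factors, so there are two distinct tangent lines y − 0 = ±(x − -2) — this is a node (ordinary double point).
Classification: node.


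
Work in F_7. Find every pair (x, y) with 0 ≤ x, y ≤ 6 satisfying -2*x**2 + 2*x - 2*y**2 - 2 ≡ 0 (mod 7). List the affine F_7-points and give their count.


Affine F_7-points: {(2, 2), (2, 5), (3, 0), (4, 1), (4, 6), (5, 0), (6, 2), (6, 5)}; count = 8.

For each of the 49 pairs (x, y) ∈ F_7², evaluate f(x, y) mod 7. Record the zeros.
  x = 0: [0↦5, 1↦3, 2↦4, 3↦1, 4↦1, 5↦4, 6↦3]  zeros at y ∈ ∅
  x = 1: [0↦5, 1↦3, 2↦4, 3↦1, 4↦1, 5↦4, 6↦3]  zeros at y ∈ ∅
  x = 2: [0↦1, 1↦6, 2↦0, 3↦4, 4↦4, 5↦0, 6↦6]  zeros at y ∈ {2, 5}
  x = 3: [0↦0, 1↦5, 2↦6, 3↦3, 4↦3, 5↦6, 6↦5]  zeros at y ∈ {0}
  x = 4: [0↦2, 1↦0, 2↦1, 3↦5, 4↦5, 5↦1, 6↦0]  zeros at y ∈ {1, 6}
  x = 5: [0↦0, 1↦5, 2↦6, 3↦3, 4↦3, 5↦6, 6↦5]  zeros at y ∈ {0}
  x = 6: [0↦1, 1↦6, 2↦0, 3↦4, 4↦4, 5↦0, 6↦6]  zeros at y ∈ {2, 5}
Collecting zeros: affine points = {(2, 2), (2, 5), (3, 0), (4, 1), (4, 6), (5, 0), (6, 2), (6, 5)}.
Total count |C(F_7)_aff| = 8.


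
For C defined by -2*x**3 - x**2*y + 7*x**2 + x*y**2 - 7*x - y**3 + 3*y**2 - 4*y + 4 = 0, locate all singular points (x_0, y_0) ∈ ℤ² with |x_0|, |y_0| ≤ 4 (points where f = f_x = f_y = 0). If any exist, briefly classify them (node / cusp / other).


Singular points: {(1, 1)}; classification: cusp.

Compute partial derivatives:
  f_x = -6*x**2 - 2*x*y + 14*x + y**2 - 7.
  f_y = -x**2 + 2*x*y - 3*y**2 + 6*y - 4.
Scan x_0 ∈ {−4, ..., 4}. For each x_0, f_y(x_0, y) is a polynomial in y; find its integer roots y ∈ {−4, ..., 4}, then test f_x and f at those candidates.
  x = -4: f_y(-4, y) = -3*y**2 - 2*y - 20; no integer root y with |y| ≤ 4.
  x = -3: f_y(-3, y) = -3*y**2 - 13; no integer root y with |y| ≤ 4.
  x = -2: f_y(-2, y) = -3*y**2 + 2*y - 8; no integer root y with |y| ≤ 4.
  x = -1: f_y(-1, y) = -3*y**2 + 4*y - 5; no integer root y with |y| ≤ 4.
  x = 0: f_y(0, y) = -3*y**2 + 6*y - 4; no integer root y with |y| ≤ 4.
  x = 1: f_y(1, y) = -3*y**2 + 8*y - 5; vanishes at y ∈ {1}. (1, 1): f_x = 0, f = 0 — SINGULAR.
  x = 2: f_y(2, y) = -3*y**2 + 10*y - 8; vanishes at y ∈ {2}. (2, 2): f_x = -7 ≠ 0.
  x = 3: f_y(3, y) = -3*y**2 + 12*y - 13; no integer root y with |y| ≤ 4.
  x = 4: f_y(4, y) = -3*y**2 + 14*y - 20; no integer root y with |y| ≤ 4.
Only singular point on the grid: (1, 1).
Classify: substitute x = 1 + u, y = 1 + v and expand: f = -2*u**3 - u**2*v + u*v**2 - v**3 + v**2.
No constant or linear terms (consistent with a singular point). Quadratic part: v**2. Cubic part: -2*u**3 - u**2*v + u*v**2 - v**3.
The quadratic part v**2 is a perfect square, so there is a single (double) tangent line v = 0, i.e. y = 1. Restricting the cubic part to that line (v = 0) leaves -2*u**3 ≠ 0, so f is not divisible by v and the branch is v² ≈ 2*u**3 to lowest order — this is a cusp.
Classification: cusp.
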